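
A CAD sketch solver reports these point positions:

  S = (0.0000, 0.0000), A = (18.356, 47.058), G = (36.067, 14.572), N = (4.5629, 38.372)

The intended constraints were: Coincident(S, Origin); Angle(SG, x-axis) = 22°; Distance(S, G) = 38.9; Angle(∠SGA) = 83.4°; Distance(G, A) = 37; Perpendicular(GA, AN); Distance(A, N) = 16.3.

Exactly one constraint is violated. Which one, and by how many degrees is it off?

Perpendicular(GA, AN) — off by 3.60°.

S = (0.00, 0.00) ✓; SG at 22.00° ✓; |SG| = 38.90 ✓; ∠SGA = 83.40° ✓; |GA| = 37.00 ✓; ∠(GA, AN) = 93.60° ✗; |AN| = 16.30 ✓.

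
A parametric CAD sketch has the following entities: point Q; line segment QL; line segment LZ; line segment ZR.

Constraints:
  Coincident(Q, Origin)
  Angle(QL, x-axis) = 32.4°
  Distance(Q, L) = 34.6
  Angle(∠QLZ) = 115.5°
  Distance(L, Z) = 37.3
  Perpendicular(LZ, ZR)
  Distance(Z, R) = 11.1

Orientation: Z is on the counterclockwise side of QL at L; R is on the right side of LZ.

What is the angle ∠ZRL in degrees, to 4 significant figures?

73.43°

∠QLZ = 115.5°, so LZ runs at 32.4° + (180° − 115.5°) = 96.90° from the x-axis; with |LZ| = 37.3, Z = L + 37.3·(cos 96.90°, sin 96.90°) = (24.73, 55.57). LZ ⟂ ZR; with |ZR| = 11.1 on the right of LZ, R = Z + 11.1·(0.9928, 0.1201) = (35.75, 56.90). Then cos ∠ZRL = RZ·RL / (|RZ||RL|), giving 73.43°.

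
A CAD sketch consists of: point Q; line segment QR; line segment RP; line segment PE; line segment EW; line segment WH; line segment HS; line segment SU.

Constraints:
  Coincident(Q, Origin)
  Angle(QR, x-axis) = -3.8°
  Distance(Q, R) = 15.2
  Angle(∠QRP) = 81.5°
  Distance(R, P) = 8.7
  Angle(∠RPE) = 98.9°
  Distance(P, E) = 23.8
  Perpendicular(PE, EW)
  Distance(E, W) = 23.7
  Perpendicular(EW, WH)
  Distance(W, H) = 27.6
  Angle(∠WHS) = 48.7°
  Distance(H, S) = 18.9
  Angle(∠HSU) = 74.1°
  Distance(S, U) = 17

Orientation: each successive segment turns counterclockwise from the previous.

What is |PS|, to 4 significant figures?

12.87

EW ⟂ WH, so WH runs at -4.200°; with |WH| = 27.6, H = (16.51, -16.25). ∠WHS = 48.7° gives HS at 127.1° from the x-axis; with |HS| = 18.9, S = (5.107, -1.177). Then |PS| = |S − P| = 12.87.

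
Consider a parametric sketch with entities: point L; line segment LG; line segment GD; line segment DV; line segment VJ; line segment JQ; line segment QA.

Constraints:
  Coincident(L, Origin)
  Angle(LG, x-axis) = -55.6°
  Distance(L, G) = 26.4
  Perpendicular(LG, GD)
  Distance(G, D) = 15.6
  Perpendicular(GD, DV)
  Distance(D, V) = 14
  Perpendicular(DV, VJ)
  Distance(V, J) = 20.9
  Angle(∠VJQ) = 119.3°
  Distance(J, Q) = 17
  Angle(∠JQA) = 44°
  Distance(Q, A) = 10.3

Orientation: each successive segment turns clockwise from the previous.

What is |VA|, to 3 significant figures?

22.7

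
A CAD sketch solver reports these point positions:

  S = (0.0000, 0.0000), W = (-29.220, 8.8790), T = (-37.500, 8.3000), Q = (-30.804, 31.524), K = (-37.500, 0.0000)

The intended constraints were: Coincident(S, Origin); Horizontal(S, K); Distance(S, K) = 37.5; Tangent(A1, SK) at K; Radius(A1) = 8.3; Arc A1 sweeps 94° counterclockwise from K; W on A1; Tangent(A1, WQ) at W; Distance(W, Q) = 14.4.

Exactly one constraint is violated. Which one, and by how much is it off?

Distance(W, Q) = 14.4 — off by 8.30.

S = (0.00, 0.00) ✓; S.y = 0.00, K.y = 0.00 ✓; |SK| = 37.50 ✓; ∠(TK, KS) = 90.00° ✓; |TK| = 8.300 ✓; bearing(T→W) − bearing(T→K) = 94.00° ✓; |TW| = 8.300 ✓; ∠(TW, WQ) = 90.00° ✓; |WQ| = 22.70 ✗.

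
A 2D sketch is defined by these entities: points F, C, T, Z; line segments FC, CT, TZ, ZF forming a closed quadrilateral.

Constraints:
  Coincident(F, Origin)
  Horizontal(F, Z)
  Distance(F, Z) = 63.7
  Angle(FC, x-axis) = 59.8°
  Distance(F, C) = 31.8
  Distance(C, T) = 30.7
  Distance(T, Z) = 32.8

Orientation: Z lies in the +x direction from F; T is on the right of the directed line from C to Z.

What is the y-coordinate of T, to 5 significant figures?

0.64794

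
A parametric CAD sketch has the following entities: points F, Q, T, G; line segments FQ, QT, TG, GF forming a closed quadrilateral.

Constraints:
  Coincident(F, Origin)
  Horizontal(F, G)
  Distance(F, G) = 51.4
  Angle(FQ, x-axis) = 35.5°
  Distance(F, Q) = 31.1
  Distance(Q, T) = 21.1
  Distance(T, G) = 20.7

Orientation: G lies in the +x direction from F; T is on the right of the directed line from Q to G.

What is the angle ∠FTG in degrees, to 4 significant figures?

169.3°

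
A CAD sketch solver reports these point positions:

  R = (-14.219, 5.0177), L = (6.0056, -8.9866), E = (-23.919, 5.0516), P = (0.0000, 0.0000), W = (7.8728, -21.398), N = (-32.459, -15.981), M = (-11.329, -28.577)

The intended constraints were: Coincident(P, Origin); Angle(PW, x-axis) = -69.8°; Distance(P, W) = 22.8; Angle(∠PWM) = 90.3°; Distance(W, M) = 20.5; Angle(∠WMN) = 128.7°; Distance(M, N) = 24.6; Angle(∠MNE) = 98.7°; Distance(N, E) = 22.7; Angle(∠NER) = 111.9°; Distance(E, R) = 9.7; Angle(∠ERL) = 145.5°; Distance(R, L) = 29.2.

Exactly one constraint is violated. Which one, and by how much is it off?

Distance(R, L) = 29.2 — off by 4.60.

P = (0.00, 0.00) ✓; PW at -69.80° ✓; |PW| = 22.80 ✓; ∠PWM = 90.30° ✓; |WM| = 20.50 ✓; ∠WMN = 128.7° ✓; |MN| = 24.60 ✓; ∠MNE = 98.70° ✓; |NE| = 22.70 ✓; ∠NER = 111.9° ✓; |ER| = 9.700 ✓; ∠ERL = 145.5° ✓; |RL| = 24.60 ✗.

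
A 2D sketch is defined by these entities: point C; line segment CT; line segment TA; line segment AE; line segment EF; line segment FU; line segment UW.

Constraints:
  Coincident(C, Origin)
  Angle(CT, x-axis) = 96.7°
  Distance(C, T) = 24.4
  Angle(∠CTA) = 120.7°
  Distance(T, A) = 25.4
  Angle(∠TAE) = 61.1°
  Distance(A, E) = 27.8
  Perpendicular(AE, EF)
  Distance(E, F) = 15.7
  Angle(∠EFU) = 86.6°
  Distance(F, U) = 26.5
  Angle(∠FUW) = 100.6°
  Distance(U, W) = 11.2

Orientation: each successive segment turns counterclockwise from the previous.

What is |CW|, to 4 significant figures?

41.81

C is at the origin; CT runs at 96.7° with length 24.4, so T = (-2.847, 24.23). ∠CTA = 120.7° gives TA at 156.0° from the x-axis; with |TA| = 25.4, A = (-26.05, 34.56). ∠TAE = 61.1° gives AE at -85.10° from the x-axis; with |AE| = 27.8, E = (-23.68, 6.866). The perpendicularity gives EF at right angles to AE, so EF runs at 4.900°; with |EF| = 15.7, F = (-8.034, 8.207). ∠EFU = 86.6° gives FU at 98.30° from the x-axis; with |FU| = 26.5, U = (-11.86, 34.43). ∠FUW = 100.6° gives UW at 177.7° from the x-axis; with |UW| = 11.2, W = (-23.05, 34.88). Then |CW| = |W − C| = 41.81.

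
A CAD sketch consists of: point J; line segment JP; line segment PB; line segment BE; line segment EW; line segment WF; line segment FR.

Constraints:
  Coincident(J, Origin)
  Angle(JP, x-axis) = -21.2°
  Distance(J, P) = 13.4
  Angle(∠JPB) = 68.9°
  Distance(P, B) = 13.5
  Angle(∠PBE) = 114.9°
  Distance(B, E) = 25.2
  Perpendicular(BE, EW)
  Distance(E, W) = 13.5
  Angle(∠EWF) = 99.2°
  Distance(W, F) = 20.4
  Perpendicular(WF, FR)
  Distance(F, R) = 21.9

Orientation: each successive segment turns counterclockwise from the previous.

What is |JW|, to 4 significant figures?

17.52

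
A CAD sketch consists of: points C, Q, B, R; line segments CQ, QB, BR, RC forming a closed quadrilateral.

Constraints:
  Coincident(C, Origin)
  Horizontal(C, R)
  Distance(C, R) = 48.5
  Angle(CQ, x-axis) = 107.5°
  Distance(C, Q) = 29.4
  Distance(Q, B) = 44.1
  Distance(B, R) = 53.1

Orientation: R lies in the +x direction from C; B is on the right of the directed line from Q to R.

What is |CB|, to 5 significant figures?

15.732

Checks: |QB| = 44.10 ✓; |BR| = 53.10 ✓.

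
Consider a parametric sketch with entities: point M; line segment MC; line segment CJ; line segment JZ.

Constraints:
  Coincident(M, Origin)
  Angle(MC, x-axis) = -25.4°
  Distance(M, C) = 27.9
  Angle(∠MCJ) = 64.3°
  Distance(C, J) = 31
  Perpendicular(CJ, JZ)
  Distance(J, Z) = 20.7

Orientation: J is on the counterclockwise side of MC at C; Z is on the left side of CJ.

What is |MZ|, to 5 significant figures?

19.415

M is at the origin; MC runs at -25.4° with length 27.9, so C = 27.9·(cos -25.4°, sin -25.4°) = (25.203, -11.967). ∠MCJ = 64.3°, so CJ runs at -25.4° + (180° − 64.3°) = 90.300° from the x-axis; with |CJ| = 31.0, J = C + 31.0·(cos 90.300°, sin 90.300°) = (25.041, 19.032). CJ ⟂ JZ; with |JZ| = 20.7 on the left of CJ, Z = J + 20.7·(-0.99999, -0.0052360) = (4.3410, 18.924). Then |MZ| = |Z − M| = 19.415.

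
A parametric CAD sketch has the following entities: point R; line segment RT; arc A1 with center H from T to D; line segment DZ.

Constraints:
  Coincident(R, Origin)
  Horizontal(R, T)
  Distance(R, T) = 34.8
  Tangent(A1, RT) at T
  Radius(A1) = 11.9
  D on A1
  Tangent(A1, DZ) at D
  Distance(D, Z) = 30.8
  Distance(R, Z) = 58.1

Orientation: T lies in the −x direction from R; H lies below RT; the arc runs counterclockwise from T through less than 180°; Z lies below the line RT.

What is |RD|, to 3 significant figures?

48.7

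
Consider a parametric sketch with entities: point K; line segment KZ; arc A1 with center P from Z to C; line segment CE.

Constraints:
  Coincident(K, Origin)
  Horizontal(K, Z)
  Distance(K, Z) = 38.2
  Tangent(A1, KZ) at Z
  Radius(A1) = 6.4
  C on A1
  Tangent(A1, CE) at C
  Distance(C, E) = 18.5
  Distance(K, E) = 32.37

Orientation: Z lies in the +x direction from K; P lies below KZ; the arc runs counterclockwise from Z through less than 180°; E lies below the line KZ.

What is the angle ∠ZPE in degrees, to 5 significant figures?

137.05°

Checks: K = (0.00, 0.00) ✓; |PC| = 6.400 ✓; ∠(PC, CE) = 90.00° ✓; |CE| = 18.50 ✓; |KE| = 32.37 ✓.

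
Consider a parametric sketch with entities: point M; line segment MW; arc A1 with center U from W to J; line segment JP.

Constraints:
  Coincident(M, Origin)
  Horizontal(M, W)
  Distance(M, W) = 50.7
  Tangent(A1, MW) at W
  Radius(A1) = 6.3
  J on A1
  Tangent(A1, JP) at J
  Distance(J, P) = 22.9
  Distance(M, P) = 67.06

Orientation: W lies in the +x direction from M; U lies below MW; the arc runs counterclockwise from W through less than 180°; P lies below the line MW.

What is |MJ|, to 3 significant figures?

47.1

M is at the origin; MW is horizontal with |MW| = 50.7 and W on the +x side, so W = (50.7, 0.00). The tangent condition forces UW to be normal to MW, so U = W + (0, -6.3) = (50.7, -6.30). Since UJ ⟂ JP (tangency), |UP| = √(6.3² + 22.9²) = 23.8 regardless of where J sits on A1. So P lies on both circle(M, 67.06) and circle(U, 23.8); the below-MW intersection is P = (61.1, -27.7). J is the foot of the tangent from P: J = (46.0, -10.5).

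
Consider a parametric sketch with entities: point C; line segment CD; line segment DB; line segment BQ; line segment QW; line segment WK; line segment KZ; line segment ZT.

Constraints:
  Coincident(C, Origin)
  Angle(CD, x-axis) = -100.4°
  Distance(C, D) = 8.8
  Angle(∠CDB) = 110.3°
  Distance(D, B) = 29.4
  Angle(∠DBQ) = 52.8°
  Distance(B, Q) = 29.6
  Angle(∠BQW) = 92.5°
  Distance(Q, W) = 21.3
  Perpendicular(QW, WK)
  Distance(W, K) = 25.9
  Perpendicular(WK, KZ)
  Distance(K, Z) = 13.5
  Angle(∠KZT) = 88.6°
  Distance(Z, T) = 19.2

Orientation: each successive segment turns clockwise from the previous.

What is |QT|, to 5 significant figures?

10.646

The perpendicularity gives KZ at right angles to WK, so KZ runs at 155.20°; with |KZ| = 13.5, Z = (-20.758, -14.190). ∠KZT = 88.6° gives ZT at 63.800° from the x-axis; with |ZT| = 19.2, T = (-12.281, 3.0371). Then |QT| = |T − Q| = 10.646.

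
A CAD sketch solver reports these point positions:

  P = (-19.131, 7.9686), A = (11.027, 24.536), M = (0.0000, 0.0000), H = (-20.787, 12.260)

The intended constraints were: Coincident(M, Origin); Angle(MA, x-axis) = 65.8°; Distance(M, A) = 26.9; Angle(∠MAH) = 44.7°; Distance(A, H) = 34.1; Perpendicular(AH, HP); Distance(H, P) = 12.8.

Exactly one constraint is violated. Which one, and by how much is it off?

Distance(H, P) = 12.8 — off by 8.20.

M = (0.00, 0.00) ✓; MA at 65.80° ✓; |MA| = 26.90 ✓; ∠MAH = 44.70° ✓; |AH| = 34.10 ✓; ∠(AH, HP) = 90.00° ✓; |HP| = 4.600 ✗.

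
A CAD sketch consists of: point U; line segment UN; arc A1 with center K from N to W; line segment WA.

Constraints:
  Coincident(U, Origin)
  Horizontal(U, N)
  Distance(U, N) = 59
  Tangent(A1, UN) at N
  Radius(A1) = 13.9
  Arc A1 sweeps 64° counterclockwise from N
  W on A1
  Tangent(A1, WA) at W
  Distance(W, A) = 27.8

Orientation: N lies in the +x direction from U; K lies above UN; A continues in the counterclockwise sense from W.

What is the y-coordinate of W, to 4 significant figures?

7.807

U is at the origin; U and N share the same y with |UN| = 59.0 and N on the +x side, so N = (59.00, 0.000). The tangent condition forces KN to be normal to UN, so K = N + (0, 13.9) = (59.00, 13.90). On A1, N sits at bearing -90° from K; a 64° counterclockwise sweep puts W at bearing -26°, so W = K + 13.9·(cos -26°, sin -26°) = (71.49, 7.807). So W.y = 7.807.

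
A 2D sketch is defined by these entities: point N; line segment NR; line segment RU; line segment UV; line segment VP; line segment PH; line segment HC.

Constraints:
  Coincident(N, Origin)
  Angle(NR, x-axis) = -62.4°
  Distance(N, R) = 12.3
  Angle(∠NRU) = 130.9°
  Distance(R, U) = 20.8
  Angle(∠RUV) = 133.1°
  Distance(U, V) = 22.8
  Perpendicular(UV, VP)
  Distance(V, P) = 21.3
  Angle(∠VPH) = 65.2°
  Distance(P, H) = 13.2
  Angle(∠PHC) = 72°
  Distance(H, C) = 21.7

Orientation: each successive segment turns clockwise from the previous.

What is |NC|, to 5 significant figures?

47.349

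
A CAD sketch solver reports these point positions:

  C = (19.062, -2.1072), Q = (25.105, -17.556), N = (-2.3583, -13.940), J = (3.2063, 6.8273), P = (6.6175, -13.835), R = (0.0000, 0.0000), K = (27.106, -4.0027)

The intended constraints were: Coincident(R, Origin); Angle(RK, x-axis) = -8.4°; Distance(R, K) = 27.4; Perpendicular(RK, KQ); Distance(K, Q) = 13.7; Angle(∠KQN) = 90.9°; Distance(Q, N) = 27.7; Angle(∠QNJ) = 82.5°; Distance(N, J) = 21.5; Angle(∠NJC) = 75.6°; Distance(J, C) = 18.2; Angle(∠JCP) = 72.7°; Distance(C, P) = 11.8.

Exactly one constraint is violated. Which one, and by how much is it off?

Distance(C, P) = 11.8 — off by 5.30.

R = (0.00, 0.00) ✓; RK at -8.400° ✓; |RK| = 27.40 ✓; ∠(RK, KQ) = 90.00° ✓; |KQ| = 13.70 ✓; ∠KQN = 90.90° ✓; |QN| = 27.70 ✓; ∠QNJ = 82.50° ✓; |NJ| = 21.50 ✓; ∠NJC = 75.60° ✓; |JC| = 18.20 ✓; ∠JCP = 72.70° ✓; |CP| = 17.10 ✗.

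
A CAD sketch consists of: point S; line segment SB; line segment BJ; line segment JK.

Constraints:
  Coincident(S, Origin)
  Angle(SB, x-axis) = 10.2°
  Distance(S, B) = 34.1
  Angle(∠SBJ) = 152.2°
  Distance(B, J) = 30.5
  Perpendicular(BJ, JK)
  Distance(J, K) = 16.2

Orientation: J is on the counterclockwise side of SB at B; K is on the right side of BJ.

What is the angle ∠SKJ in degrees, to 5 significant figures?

62.112°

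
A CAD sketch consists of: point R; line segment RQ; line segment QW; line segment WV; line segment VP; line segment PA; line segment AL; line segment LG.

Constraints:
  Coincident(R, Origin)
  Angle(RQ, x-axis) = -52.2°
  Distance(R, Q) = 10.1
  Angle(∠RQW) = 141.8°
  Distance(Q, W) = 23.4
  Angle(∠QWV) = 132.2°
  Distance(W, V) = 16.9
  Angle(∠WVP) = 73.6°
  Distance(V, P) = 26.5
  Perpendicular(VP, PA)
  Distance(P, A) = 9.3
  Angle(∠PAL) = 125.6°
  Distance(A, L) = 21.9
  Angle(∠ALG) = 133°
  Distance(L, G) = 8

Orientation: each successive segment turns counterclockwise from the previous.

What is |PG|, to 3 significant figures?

32.8

R is at the origin; RQ runs at -52.2° with length 10.1, so Q = (6.19, -7.98). ∠RQW = 141.8° gives QW at -14.0° from the x-axis; with |QW| = 23.4, W = (28.9, -13.6). ∠QWV = 132.2° gives WV at 33.8° from the x-axis; with |WV| = 16.9, V = (42.9, -4.24). ∠WVP = 73.6° gives VP at 140° from the x-axis; with |VP| = 26.5, P = (22.6, 12.7). VP ⟂ PA, so PA runs at -130°; with |PA| = 9.3, A = (16.6, 5.58). ∠PAL = 125.6° gives AL at -75.4° from the x-axis; with |AL| = 21.9, L = (22.1, -15.6). ∠ALG = 133.0° gives LG at -28.4° from the x-axis; with |LG| = 8.0, G = (29.2, -19.4). Then |PG| = |G − P| = 32.8.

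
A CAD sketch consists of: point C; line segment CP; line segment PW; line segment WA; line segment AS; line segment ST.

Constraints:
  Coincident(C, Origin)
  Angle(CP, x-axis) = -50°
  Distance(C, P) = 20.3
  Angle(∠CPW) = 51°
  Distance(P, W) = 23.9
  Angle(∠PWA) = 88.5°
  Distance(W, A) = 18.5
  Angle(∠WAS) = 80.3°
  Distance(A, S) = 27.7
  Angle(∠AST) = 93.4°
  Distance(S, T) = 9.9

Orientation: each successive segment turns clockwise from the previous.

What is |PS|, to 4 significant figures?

13.64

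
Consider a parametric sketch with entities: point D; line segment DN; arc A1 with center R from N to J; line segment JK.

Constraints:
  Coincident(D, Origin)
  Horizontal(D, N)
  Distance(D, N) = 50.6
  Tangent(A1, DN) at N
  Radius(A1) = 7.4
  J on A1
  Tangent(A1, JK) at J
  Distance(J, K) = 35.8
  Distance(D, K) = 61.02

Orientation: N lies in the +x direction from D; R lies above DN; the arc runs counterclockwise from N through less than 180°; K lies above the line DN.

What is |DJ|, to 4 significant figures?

58.31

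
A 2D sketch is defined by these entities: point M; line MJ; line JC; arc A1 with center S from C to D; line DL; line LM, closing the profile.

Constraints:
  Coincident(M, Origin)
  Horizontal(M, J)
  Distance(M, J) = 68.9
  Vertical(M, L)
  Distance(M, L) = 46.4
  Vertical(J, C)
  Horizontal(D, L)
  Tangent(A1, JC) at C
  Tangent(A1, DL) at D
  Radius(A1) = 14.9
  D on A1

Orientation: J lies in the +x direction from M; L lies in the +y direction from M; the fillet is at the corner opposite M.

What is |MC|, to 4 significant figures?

75.76

M is at the origin; M and J share the same y with |MJ| = 68.9 and J on the +x side, so J = (68.90, 0.000). M and L share the same x with |ML| = 46.4 and L on the +y side, so L = (0.000, 46.40). The virtual corner opposite M is at (68.90, 46.40). Tangency of A1 to JC means the radius SC is perpendicular to JC and since A1 is tangent to DL there, SD ⟂ DL, with radius 14.9, so the center S sits 14.9 in from both sides at S = (54.00, 31.50). That places the tangent points at C = (68.90, 31.50) on JC and D = (54.00, 46.40) on DL. Then |MC| = |C − M| = 75.76.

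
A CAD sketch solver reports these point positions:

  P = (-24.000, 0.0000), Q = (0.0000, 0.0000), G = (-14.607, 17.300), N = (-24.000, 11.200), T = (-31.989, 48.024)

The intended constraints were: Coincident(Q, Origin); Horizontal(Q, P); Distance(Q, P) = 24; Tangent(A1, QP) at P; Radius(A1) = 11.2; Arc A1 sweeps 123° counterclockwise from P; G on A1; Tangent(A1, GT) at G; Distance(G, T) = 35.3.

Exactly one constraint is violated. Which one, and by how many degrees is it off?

Tangent(A1, GT) at G — off by 3.50°.

Q = (0.00, 0.00) ✓; Q.y = 0.00, P.y = 0.00 ✓; |QP| = 24.00 ✓; ∠(NP, PQ) = 90.00° ✓; |NP| = 11.20 ✓; bearing(N→G) − bearing(N→P) = 123.0° ✓; |NG| = 11.20 ✓; ∠(NG, GT) = 93.50° ✗; |GT| = 35.30 ✓.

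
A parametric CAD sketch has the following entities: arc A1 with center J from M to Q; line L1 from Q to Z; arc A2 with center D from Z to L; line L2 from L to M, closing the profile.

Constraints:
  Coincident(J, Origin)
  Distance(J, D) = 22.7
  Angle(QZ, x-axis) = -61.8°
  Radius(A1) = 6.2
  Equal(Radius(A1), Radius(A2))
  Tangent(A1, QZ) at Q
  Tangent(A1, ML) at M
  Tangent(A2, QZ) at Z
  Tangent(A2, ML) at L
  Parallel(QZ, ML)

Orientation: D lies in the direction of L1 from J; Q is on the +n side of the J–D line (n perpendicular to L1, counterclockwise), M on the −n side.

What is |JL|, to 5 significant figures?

23.531

The slot axis is L1's direction at -61.8°, so u = (cos -61.8°, sin -61.8°) = (0.47255, -0.88130) and n = (−sin -61.8°, cos -61.8°) = (0.88130, 0.47255). J is at the origin and D lies 22.7 along u from J, so D = 22.7·u = (10.727, -20.006). Tangency of A1 to both parallel lines with radius 6.2 puts Q and M at J ± 6.2·n: Q = (5.4641, 2.9298), M = (-5.4641, -2.9298). Equal radii place Z and L the same way about D: Z = D + 6.2·n = (16.191, -17.076), L = D − 6.2·n = (5.2628, -22.935). Then |JL| = |L − J| = 23.531.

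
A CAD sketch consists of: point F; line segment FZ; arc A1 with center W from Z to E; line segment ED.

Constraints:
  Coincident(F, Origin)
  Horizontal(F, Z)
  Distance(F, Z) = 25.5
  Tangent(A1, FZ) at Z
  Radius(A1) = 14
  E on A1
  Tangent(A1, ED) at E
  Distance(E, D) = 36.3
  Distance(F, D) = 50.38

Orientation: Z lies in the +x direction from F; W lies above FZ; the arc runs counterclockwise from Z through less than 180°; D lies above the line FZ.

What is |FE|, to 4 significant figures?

42.70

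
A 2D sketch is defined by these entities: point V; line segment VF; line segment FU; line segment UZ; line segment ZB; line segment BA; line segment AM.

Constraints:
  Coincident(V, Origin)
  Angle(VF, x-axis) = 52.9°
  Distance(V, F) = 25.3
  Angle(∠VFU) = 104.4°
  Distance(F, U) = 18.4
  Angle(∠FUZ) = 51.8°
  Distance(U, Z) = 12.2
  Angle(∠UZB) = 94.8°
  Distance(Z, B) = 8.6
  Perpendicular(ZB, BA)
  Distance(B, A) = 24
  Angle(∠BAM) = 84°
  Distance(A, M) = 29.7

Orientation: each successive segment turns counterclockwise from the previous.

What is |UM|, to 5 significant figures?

21.749

V is at the origin; VF runs at 52.9° with length 25.3, so F = (15.261, 20.179). ∠VFU = 104.4° gives FU at 128.50° from the x-axis; with |FU| = 18.4, U = (3.8069, 34.579). ∠FUZ = 51.8° gives UZ at -103.30° from the x-axis; with |UZ| = 12.2, Z = (1.0003, 22.706). ∠UZB = 94.8° gives ZB at -18.100° from the x-axis; with |ZB| = 8.6, B = (9.1747, 20.034). The perpendicularity gives BA at right angles to ZB, so BA runs at 71.900°; with |BA| = 24.0, A = (16.631, 42.847). ∠BAM = 84.0° gives AM at 167.90° from the x-axis; with |AM| = 29.7, M = (-12.409, 49.072). Then |UM| = |M − U| = 21.749.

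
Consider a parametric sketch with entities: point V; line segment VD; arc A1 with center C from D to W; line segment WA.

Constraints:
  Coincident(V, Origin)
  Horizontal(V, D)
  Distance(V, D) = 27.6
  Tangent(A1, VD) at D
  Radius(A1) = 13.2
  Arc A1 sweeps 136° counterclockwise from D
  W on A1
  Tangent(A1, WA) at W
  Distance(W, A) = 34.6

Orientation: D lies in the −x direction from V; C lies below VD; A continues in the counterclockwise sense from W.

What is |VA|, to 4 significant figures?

48.22

On A1, D sits at bearing 90° from C; a 136° counterclockwise sweep puts W at bearing 226°, so W = C + 13.2·(cos 226°, sin 226°) = (-36.77, -22.70). A1 meets WA tangentially, so CW is at right angles to WA, so WA runs along (−sin 226°, cos 226°); with |WA| = 34.6, A = (-11.88, -46.73). Then |VA| = |A − V| = 48.22.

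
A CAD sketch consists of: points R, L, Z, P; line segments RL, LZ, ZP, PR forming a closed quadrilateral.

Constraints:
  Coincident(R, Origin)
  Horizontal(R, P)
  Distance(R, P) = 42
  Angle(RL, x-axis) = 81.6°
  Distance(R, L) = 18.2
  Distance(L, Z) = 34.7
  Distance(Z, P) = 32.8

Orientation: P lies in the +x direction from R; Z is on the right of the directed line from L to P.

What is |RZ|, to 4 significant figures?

19.90

Checks: |LZ| = 34.70 ✓; |ZP| = 32.80 ✓.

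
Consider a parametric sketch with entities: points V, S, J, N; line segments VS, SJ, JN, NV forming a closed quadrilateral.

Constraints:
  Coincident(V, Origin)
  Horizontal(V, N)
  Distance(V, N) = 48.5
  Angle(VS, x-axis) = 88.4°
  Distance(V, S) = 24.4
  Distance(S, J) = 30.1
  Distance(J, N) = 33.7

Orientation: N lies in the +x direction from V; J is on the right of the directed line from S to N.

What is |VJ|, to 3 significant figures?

15.0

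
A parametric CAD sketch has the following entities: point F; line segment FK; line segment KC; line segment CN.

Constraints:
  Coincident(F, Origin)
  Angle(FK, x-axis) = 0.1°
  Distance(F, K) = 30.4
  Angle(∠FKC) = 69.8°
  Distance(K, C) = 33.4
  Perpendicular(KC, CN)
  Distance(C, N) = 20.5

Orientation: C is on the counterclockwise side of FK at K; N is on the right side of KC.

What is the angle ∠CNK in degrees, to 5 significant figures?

58.460°

F is at the origin; FK runs at 0.1° with length 30.4, so K = 30.4·(cos 0.1°, sin 0.1°) = (30.400, 0.053058). ∠FKC = 69.8°, so KC runs at 0.1° + (180° − 69.8°) = 110.30° from the x-axis; with |KC| = 33.4, C = K + 33.4·(cos 110.30°, sin 110.30°) = (18.812, 31.379). KC ⟂ CN; with |CN| = 20.5 on the right of KC, N = C + 20.5·(0.93789, 0.34694) = (38.039, 38.491). Then cos ∠CNK = NC·NK / (|NC||NK|), giving 58.460°.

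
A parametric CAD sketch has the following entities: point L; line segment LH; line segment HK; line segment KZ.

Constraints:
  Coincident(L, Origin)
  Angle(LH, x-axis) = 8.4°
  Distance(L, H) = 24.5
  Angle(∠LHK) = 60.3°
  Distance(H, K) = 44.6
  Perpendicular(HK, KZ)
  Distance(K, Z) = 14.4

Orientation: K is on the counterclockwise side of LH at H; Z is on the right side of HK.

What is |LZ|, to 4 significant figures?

48.24

L is at the origin; LH runs at 8.4° with length 24.5, so H = 24.5·(cos 8.4°, sin 8.4°) = (24.24, 3.579). ∠LHK = 60.3°, so HK runs at 8.4° + (180° − 60.3°) = 128.1° from the x-axis; with |HK| = 44.6, K = H + 44.6·(cos 128.1°, sin 128.1°) = (-3.283, 38.68). The perpendicularity gives KZ at right angles to HK; with |KZ| = 14.4 on the right of HK, Z = K + 14.4·(0.7869, 0.6170) = (8.049, 47.56). Then |LZ| = |Z − L| = 48.24.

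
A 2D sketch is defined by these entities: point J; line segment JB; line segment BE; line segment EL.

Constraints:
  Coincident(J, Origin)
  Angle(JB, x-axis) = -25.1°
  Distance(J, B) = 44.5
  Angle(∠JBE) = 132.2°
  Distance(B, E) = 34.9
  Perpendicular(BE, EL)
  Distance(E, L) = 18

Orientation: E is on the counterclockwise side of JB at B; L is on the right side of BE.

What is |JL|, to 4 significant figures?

82.43

J is at the origin; JB runs at -25.1° with length 44.5, so B = 44.5·(cos -25.1°, sin -25.1°) = (40.30, -18.88). ∠JBE = 132.2°, so BE runs at -25.1° + (180° − 132.2°) = 22.70° from the x-axis; with |BE| = 34.9, E = B + 34.9·(cos 22.70°, sin 22.70°) = (72.49, -5.409). BE is perpendicular to EL; with |EL| = 18.0 on the right of BE, L = E + 18.0·(0.3859, -0.9225) = (79.44, -22.01). Then |JL| = |L − J| = 82.43.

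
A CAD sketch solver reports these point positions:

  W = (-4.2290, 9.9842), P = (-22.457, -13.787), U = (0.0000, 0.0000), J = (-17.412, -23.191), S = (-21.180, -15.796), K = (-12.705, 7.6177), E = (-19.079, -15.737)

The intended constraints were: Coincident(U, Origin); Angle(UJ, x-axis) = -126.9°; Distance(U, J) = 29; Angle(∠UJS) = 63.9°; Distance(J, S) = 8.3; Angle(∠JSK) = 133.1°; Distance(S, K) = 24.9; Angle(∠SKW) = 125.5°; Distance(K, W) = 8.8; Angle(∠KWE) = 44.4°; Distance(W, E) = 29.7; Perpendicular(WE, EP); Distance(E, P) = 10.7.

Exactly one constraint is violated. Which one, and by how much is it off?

Distance(E, P) = 10.7 — off by 6.80.

U = (0.00, 0.00) ✓; UJ at -126.9° ✓; |UJ| = 29.00 ✓; ∠UJS = 63.90° ✓; |JS| = 8.300 ✓; ∠JSK = 133.1° ✓; |SK| = 24.90 ✓; ∠SKW = 125.5° ✓; |KW| = 8.800 ✓; ∠KWE = 44.40° ✓; |WE| = 29.70 ✓; ∠(WE, EP) = 90.00° ✓; |EP| = 3.900 ✗.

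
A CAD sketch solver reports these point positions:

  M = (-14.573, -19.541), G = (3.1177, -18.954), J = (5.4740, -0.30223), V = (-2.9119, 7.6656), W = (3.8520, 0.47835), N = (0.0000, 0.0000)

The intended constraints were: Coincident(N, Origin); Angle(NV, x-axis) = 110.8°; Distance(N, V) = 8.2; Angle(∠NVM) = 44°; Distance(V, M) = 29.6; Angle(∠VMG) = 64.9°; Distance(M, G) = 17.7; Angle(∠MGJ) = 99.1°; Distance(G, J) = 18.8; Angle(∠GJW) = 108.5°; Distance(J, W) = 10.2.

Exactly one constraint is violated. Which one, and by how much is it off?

Distance(J, W) = 10.2 — off by 8.40.

N = (0.00, 0.00) ✓; NV at 110.8° ✓; |NV| = 8.200 ✓; ∠NVM = 44.00° ✓; |VM| = 29.60 ✓; ∠VMG = 64.90° ✓; |MG| = 17.70 ✓; ∠MGJ = 99.10° ✓; |GJ| = 18.80 ✓; ∠GJW = 108.5° ✓; |JW| = 1.800 ✗.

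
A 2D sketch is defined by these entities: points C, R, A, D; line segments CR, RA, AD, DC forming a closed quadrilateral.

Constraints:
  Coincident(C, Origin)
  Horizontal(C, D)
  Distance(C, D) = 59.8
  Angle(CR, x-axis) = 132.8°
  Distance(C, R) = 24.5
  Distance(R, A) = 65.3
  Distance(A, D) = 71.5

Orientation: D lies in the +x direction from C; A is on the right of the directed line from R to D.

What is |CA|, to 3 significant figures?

44.3

C is at the origin; C and D share the same y with |CD| = 59.8 and D in +x, so D = (59.8, 0). CR runs at 132.8° with |CR| = 24.5, so R = (-16.6, 18.0). A is determined by |RA| = 65.3 and |AD| = 71.5 together: it lies at the intersection of circle(R, 65.3) and circle(D, 71.5). With |RD| = 78.5, the foot of the radical line on RD is 33.9 from R and the perpendicular offset is √(65.3² − 33.9²) = 55.8. Taking the right-of-RD solution: A = (3.54, -44.1).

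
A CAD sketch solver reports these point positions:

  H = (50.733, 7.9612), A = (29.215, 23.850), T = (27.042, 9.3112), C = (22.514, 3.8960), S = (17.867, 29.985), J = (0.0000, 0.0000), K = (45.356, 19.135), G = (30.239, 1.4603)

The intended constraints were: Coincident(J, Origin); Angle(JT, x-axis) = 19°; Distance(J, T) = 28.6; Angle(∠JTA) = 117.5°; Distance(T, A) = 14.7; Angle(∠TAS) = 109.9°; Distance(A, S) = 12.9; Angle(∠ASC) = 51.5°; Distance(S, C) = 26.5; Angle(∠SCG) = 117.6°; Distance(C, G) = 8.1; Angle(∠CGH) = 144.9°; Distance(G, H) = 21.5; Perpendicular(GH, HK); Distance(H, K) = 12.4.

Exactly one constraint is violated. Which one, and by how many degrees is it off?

Perpendicular(GH, HK) — off by 8.10°.

J = (0.00, 0.00) ✓; JT at 19.00° ✓; |JT| = 28.60 ✓; ∠JTA = 117.5° ✓; |TA| = 14.70 ✓; ∠TAS = 109.9° ✓; |AS| = 12.90 ✓; ∠ASC = 51.50° ✓; |SC| = 26.50 ✓; ∠SCG = 117.6° ✓; |CG| = 8.100 ✓; ∠CGH = 144.9° ✓; |GH| = 21.50 ✓; ∠(GH, HK) = 98.10° ✗; |HK| = 12.40 ✓.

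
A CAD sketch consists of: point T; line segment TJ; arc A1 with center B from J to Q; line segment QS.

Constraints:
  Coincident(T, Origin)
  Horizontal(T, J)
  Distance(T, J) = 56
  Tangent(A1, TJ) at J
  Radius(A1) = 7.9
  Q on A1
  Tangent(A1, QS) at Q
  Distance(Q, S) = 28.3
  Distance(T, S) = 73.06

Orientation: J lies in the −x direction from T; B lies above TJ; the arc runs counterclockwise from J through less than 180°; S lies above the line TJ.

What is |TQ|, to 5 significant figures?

50.580

T is at the origin; TJ is horizontal with |TJ| = 56.0 and J on the −x side, so J = (-56.000, 0.0000). A1 meets TJ tangentially, so BJ is at right angles to TJ, so B = J + (0, 7.9) = (-56.000, 7.9000). Since BQ ⟂ QS (tangency), |BS| = √(7.9² + 28.3²) = 29.382 regardless of where Q sits on A1. So S lies on both circle(T, 73.06) and circle(B, 29.382); the above-TJ intersection is S = (-63.381, 36.340). Q is the foot of the tangent from S: Q = (-49.169, 11.868).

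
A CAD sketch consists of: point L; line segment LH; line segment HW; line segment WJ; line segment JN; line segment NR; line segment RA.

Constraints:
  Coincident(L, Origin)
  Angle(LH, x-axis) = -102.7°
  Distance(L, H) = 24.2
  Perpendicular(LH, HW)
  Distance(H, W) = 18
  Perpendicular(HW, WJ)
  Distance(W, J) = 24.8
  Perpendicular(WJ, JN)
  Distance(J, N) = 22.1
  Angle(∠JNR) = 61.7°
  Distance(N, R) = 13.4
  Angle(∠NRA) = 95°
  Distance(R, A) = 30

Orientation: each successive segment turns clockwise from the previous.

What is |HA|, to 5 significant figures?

38.818

∠JNR = 61.7° gives NR at -131.00° from the x-axis; with |NR| = 13.4, R = (-4.6596, -10.429). ∠NRA = 95.0° gives RA at 144.00° from the x-axis; with |RA| = 30.0, A = (-28.930, 7.2044). Then |HA| = |A − H| = 38.818.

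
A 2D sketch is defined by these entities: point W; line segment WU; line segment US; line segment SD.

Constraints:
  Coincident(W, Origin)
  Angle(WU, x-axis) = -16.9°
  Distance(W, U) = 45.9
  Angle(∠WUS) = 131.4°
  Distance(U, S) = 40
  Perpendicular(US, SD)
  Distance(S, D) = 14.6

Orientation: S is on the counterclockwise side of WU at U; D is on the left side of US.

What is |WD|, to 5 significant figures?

73.095

W is at the origin; WU runs at -16.9° with length 45.9, so U = 45.9·(cos -16.9°, sin -16.9°) = (43.918, -13.343). ∠WUS = 131.4°, so US runs at -16.9° + (180° − 131.4°) = 31.700° from the x-axis; with |US| = 40.0, S = U + 40.0·(cos 31.700°, sin 31.700°) = (77.950, 7.6756). US ⟂ SD; with |SD| = 14.6 on the left of US, D = S + 14.6·(-0.52547, 0.85081) = (70.278, 20.097). Then |WD| = |D − W| = 73.095.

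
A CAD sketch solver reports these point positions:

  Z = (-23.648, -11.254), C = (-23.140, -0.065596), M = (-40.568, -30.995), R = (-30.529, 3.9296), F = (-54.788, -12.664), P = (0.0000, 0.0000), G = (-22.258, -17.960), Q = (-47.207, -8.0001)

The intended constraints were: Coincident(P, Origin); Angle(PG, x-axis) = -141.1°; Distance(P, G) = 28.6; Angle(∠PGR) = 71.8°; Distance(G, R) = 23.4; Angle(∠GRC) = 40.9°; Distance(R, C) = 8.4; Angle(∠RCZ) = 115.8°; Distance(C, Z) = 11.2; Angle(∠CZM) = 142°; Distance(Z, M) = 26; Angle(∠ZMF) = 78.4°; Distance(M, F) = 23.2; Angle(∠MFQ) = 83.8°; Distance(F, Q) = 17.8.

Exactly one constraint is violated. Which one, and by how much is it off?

Distance(F, Q) = 17.8 — off by 8.90.

P = (0.00, 0.00) ✓; PG at -141.1° ✓; |PG| = 28.60 ✓; ∠PGR = 71.80° ✓; |GR| = 23.40 ✓; ∠GRC = 40.90° ✓; |RC| = 8.400 ✓; ∠RCZ = 115.8° ✓; |CZ| = 11.20 ✓; ∠CZM = 142.0° ✓; |ZM| = 26.00 ✓; ∠ZMF = 78.40° ✓; |MF| = 23.20 ✓; ∠MFQ = 83.80° ✓; |FQ| = 8.901 ✗.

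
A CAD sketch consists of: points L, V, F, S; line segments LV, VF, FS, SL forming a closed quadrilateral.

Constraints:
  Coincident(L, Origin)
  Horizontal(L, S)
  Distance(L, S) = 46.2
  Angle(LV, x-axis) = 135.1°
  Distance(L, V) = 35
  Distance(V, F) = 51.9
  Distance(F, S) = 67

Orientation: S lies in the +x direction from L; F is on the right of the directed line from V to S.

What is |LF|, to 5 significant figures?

30.513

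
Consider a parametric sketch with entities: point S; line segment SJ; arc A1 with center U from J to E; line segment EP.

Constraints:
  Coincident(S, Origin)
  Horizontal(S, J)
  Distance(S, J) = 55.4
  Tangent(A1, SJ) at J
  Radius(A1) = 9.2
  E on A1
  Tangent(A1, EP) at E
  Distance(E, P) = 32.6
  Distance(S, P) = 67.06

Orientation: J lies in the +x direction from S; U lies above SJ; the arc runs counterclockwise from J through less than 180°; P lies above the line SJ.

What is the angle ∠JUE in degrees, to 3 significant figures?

112°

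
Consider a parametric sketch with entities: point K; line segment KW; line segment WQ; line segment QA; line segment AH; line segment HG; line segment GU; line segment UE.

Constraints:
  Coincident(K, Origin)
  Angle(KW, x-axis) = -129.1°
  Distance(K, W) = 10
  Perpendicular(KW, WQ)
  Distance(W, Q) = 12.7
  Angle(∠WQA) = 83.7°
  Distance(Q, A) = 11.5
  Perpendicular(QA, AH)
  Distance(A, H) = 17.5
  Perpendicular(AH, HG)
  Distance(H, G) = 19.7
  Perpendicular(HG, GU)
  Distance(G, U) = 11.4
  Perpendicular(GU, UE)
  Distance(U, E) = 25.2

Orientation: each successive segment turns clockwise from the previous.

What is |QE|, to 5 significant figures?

18.061

K is at the origin; KW runs at -129.1° with length 10.0, so W = (-6.3068, -7.7605). KW ⟂ WQ, so WQ runs at 140.90°; with |WQ| = 12.7, Q = (-16.163, 0.24912). ∠WQA = 83.7° gives QA at 44.600° from the x-axis; with |QA| = 11.5, A = (-7.9742, 8.3239). QA ⟂ AH, so AH runs at -45.400°; with |AH| = 17.5, H = (4.3134, -4.1366). AH is perpendicular to HG, so HG runs at -135.40°; with |HG| = 19.7, G = (-9.7135, -17.969). HG is perpendicular to GU, so GU runs at 134.60°; with |GU| = 11.4, U = (-17.718, -9.8519). GU ⟂ UE, so UE runs at 44.600°; with |UE| = 25.2, E = (0.22503, 7.8424). Then |QE| = |E − Q| = 18.061.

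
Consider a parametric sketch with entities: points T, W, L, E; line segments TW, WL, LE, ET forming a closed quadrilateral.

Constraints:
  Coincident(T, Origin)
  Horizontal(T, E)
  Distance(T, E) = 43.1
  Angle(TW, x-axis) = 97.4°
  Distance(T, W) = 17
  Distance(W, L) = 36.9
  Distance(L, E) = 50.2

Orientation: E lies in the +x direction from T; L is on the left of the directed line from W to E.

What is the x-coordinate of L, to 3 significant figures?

21.4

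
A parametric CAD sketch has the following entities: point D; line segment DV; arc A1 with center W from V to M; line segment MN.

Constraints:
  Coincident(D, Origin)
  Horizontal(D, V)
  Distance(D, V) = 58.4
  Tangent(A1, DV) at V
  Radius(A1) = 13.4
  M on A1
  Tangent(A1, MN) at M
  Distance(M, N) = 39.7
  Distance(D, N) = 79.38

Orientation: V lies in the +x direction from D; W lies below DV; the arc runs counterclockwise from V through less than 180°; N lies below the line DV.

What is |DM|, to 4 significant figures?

48.72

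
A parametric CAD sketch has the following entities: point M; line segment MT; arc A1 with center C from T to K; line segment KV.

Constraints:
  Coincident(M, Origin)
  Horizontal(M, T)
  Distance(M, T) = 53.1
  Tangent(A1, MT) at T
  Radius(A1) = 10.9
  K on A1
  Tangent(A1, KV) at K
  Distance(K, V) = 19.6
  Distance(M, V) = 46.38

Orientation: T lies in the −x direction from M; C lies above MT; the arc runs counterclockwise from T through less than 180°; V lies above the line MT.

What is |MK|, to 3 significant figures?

43.3

M is at the origin; M and T share the same y with |MT| = 53.1 and T on the −x side, so T = (-53.1, 0.00). A1 meets MT tangentially, so CT is at right angles to MT, so C = T + (0, 10.9) = (-53.1, 10.9). Since CK ⟂ KV (tangency), |CV| = √(10.9² + 19.6²) = 22.4 regardless of where K sits on A1. So V lies on both circle(M, 46.38) and circle(C, 22.4); the above-MT intersection is V = (-37.6, 27.1). K is the foot of the tangent from V: K = (-42.6, 8.16).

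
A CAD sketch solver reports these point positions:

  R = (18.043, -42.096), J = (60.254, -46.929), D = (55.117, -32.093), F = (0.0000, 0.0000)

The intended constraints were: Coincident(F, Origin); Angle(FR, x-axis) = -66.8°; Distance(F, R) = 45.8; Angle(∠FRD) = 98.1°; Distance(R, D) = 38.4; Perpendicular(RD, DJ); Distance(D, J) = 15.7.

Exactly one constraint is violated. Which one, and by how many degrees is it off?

Perpendicular(RD, DJ) — off by 4.00°.

F = (0.00, 0.00) ✓; FR at -66.80° ✓; |FR| = 45.80 ✓; ∠FRD = 98.10° ✓; |RD| = 38.40 ✓; ∠(RD, DJ) = 86.00° ✗; |DJ| = 15.70 ✓.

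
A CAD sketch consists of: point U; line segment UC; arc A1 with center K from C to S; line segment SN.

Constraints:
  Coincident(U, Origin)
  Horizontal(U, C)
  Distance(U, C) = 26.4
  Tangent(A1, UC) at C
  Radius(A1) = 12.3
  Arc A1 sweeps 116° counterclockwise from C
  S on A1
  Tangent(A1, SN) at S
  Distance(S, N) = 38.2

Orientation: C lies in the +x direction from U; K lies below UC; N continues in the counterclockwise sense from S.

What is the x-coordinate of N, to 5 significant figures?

32.091

On A1, C sits at bearing 90° from K; a 116° counterclockwise sweep puts S at bearing 206°, so S = K + 12.3·(cos 206°, sin 206°) = (15.345, -17.692). Tangency of A1 to SN means the radius KS is perpendicular to SN, so SN runs along (−sin 206°, cos 206°); with |SN| = 38.2, N = (32.091, -52.026). So N.x = 32.091.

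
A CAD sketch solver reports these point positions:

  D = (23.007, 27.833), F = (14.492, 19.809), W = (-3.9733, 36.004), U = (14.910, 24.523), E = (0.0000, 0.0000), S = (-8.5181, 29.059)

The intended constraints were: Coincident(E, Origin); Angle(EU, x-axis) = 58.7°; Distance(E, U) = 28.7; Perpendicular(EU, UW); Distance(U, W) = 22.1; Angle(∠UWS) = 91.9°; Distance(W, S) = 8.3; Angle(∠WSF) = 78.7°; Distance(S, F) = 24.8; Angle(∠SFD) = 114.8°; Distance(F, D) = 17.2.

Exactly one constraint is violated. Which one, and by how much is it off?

Distance(F, D) = 17.2 — off by 5.50.

E = (0.00, 0.00) ✓; EU at 58.70° ✓; |EU| = 28.70 ✓; ∠(EU, UW) = 90.00° ✓; |UW| = 22.10 ✓; ∠UWS = 91.90° ✓; |WS| = 8.300 ✓; ∠WSF = 78.70° ✓; |SF| = 24.80 ✓; ∠SFD = 114.8° ✓; |FD| = 11.70 ✗.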